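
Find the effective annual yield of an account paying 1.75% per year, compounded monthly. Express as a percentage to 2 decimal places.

1.76%

One year is 12 periods at 0.00145833 each: (1 + 0.00145833)^12 ≈ 1.017641.
EAR = 1.017641 − 1 ≈ 1.76410%.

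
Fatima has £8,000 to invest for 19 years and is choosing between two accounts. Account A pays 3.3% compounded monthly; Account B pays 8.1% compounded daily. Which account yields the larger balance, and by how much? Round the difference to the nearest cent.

Account B, by £22,310.05

A: (1 + 0.00275)^228 ≈ 1.8703759479, so 8,000 × 1.8703759479 ≈ 14,963.0076.
B: (1 + 0.081/365)^6935 ≈ 4.6591324417, so 8,000 × 4.6591324417 ≈ 37,273.0595.
Difference ≈ 22,310.0520 in favor of B.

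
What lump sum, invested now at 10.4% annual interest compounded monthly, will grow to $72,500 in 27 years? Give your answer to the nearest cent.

$4,426.83

Growth factor = (1 + 0.104/12)^324 ≈ 16.377392049.
P = 72,500/16.377392049 ≈ 4,426.8342.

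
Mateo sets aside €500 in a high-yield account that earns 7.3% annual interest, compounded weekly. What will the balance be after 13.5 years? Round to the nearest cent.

Growth factor = (1 + 0.073/52)^702 ≈ 2.677300208.
A ≈ 500 × 2.677300208 ≈ 1,338.6501.

€1,338.65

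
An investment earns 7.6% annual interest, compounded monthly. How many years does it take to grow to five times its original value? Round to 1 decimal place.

(1 + 0.00633333)^(12t) = 5.
12t = ln 5 / ln(1 + 0.00633333) ≈ 1.6094/0.00631336 ≈ 254.9256.
t ≈ 21.2438.

21.2 years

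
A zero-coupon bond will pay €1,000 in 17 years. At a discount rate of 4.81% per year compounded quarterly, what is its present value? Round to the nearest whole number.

Periodic rate = 4.81%/4 = 0.012025; 68 periods.
P = 1,000/(1 + 0.012025)^68 ≈ 1,000/2.25426198 ≈ 443.6042.

€444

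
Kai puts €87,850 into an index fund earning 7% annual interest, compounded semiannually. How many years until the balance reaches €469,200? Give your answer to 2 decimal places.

We need (1 + 0.035)^(2t) = 5.3409, so 2t = ln 5.3409 / ln 1.035 ≈ 48.7014.
t ≈ 48.7014/2 = 24.3507 years.

24.35 years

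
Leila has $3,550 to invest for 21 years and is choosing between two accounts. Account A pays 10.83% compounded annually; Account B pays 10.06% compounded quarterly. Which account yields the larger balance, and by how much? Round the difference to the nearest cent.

Account A, by $2,162.91

Account A growth factor: (1 + 0.1083)^21 ≈ 8.6657069423; balance ≈ 30,763.2596.
Account B growth factor: (1 + 0.02515)^84 ≈ 8.0564357264; balance ≈ 28,600.3468.
Account A is larger by 2,162.9128.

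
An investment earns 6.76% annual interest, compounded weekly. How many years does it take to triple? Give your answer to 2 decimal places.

16.26 years

(1 + 0.0013)^(52t) = 3.
52t = ln 3 / ln(1 + 0.0013) ≈ 1.0986/0.00129916 ≈ 845.6356.
t ≈ 16.2622.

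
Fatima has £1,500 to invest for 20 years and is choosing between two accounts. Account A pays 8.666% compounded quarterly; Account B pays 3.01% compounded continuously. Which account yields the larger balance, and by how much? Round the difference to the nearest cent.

A: (1 + 0.021665)^80 ≈ 5.554964052, so 1,500 × 5.554964052 ≈ 8,332.4461.
B: e^(0.0301·20) = e^0.602 ≈ 1.825766685, so 1,500 × 1.825766685 ≈ 2,738.6500.
Difference ≈ 5,593.7961 in favor of A.

Account A, by £5,593.80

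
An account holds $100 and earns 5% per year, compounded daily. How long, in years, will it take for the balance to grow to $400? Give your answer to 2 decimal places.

(1 + 0.000136986)^(365t) = 400/100 = 4.
365t·ln(1 + 0.000136986) = ln(4); 365t = 1.3863/0.000136977 ≈ 10120.6420.
t ≈ 27.7278 years.

27.73 years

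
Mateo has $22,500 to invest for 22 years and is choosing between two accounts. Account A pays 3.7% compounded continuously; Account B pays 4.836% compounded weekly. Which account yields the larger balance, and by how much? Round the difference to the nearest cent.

Account B, by $14,385.55

A: e^(0.037·22) = e^0.814 ≈ 2.2569176259, so 22,500 × 2.2569176259 ≈ 50,780.6466.
B: (1 + 0.00093)^1144 ≈ 2.8962754493, so 22,500 × 2.8962754493 ≈ 65,166.1976.
Difference ≈ 14,385.5510 in favor of B.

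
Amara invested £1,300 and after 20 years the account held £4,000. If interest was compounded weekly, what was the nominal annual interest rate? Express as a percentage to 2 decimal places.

The 1040-period growth factor is 4,000/1,300 = 3.07692.
r/52 = 3.07692^(1/1040) − 1 ≈ 0.00108129, so r ≈ 52·0.00108129 = 5.62269%.

5.62%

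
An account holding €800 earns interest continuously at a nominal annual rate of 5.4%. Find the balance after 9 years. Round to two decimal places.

€1,300.64

A = P·e^(rt) = 800·e^(0.054·9) = 800·e^0.486.
e^0.486 ≈ 1.625799996, so A ≈ 1,300.6400.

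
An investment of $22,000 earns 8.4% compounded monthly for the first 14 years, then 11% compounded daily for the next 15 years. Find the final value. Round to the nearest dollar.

$369,702

Phase 1: 22,000·(1 + 0.007)^168 ≈ 71,018.8661.
Phase 2: 71,018.8661·(1 + 0.11/365)^5475 ≈ 369,701.8910.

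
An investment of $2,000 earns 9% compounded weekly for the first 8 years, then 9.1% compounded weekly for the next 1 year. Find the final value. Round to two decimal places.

After 8 years at 9%: 2,000 × 2.053155014 ≈ 4,106.3100.
Then 1 years at 9.1%: 4,106.3100 × 1.0951819 ≈ 4,497.1564.

$4,497.16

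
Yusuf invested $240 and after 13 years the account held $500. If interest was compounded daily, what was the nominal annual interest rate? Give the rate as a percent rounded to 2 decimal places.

The 4745-period growth factor is 500/240 = 2.08333.
r/365 = 2.08333^(1/4745) − 1 ≈ 0.000154695, so r ≈ 365·0.000154695 = 5.64635%.

5.65%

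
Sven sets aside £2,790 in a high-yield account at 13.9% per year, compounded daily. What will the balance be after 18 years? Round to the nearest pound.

Periodic rate = 13.9%/365 = 0.000380822; periods = 365·18 = 6570.
A = 2,790·(1 + 0.139/365)^6570 ≈ 2,790·12.201070731 ≈ 34,040.9873.

£34,041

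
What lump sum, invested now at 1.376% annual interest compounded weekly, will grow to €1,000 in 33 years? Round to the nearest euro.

Growth factor = (1 + 0.01376/52)^1716 ≈ 1.57462938.
P = 1,000/1.57462938 ≈ 635.0701.

€635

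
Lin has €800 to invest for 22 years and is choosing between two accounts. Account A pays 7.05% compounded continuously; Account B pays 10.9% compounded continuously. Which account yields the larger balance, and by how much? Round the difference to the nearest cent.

A: e^(0.0705·22) = e^1.551 ≈ 4.716184009, so 800 × 4.716184009 ≈ 3,772.9472.
B: e^(0.109·22) = e^2.398 ≈ 11.00115206, so 800 × 11.00115206 ≈ 8,800.9216.
Difference ≈ 5,027.9744 in favor of B.

Account B, by €5,027.97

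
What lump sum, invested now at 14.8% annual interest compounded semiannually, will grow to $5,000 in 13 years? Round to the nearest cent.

Periodic rate = 14.8%/2 = 0.074; 26 periods.
P = 5,000/(1 + 0.074)^26 ≈ 5,000/6.39898829 ≈ 781.3735.

$781.37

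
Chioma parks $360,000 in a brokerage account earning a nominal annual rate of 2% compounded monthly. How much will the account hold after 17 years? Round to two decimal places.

Periodic rate = 2%/12 = 0.00166667; periods = 12·17 = 204.
A = 360,000·(1 + 0.02/12)^204 ≈ 360,000·1.40455002009 ≈ 505,638.0072.

$505,638.01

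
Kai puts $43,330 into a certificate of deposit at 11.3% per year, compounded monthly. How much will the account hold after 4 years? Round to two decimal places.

Periodic rate = 11.3%/12 = 0.00941667; periods = 12·4 = 48.
A = 43,330·(1 + 0.113/12)^48 ≈ 43,330·1.5681319965 ≈ 67,947.1594.

$67,947.16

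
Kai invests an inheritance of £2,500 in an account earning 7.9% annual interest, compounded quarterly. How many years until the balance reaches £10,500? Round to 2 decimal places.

(1 + 0.01975)^(4t) = 10,500/2,500 = 4.2.
4t·ln(1 + 0.01975) = ln(4.2); 4t = 1.4351/0.0195575 ≈ 73.3777.
t ≈ 18.3444 years.

18.34 years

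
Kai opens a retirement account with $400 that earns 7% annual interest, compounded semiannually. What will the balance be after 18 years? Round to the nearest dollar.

$1,380

Growth factor = (1 + 0.035)^36 ≈ 3.450266111.
A ≈ 400 × 3.450266111 ≈ 1,380.1064.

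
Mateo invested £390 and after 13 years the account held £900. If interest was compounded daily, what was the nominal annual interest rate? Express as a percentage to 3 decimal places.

6.433%

(1 + r/365)^4745 = 900/390 = 2.30769.
1 + r/365 = 2.30769^(1/4745) ≈ 1.000176, so r/365 ≈ 0.000176253.
r ≈ 365·0.000176253 = 6.43324%.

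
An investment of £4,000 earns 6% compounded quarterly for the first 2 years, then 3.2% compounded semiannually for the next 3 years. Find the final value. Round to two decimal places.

Phase 1: 4,000·(1 + 0.015)^8 ≈ 4,505.9703.
Phase 2: 4,505.9703·(1 + 0.016)^6 ≈ 4,956.2200.

£4,956.22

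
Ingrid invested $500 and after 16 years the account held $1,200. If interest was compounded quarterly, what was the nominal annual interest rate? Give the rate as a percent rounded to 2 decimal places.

5.51%

The 64-period growth factor is 1,200/500 = 2.4.
r/4 = 2.4^(1/64) − 1 ≈ 0.0137732, so r ≈ 4·0.0137732 = 5.50927%.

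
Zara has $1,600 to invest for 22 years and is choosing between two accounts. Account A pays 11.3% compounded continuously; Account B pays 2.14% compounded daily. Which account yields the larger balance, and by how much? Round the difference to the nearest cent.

Account A, by $16,659.00

Account A growth factor: e^(0.113·22) = e^2.486 ≈ 12.013127378; balance ≈ 19,221.0038.
Account B growth factor: (1 + 0.0214/365)^8030 ≈ 1.601252602; balance ≈ 2,562.0042.
Account A is larger by 16,658.9996.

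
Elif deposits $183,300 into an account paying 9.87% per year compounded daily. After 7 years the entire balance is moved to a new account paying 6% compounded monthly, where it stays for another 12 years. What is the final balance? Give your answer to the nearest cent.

Phase 1: 183,300·(1 + 0.0987/365)^2555 ≈ 365,742.9478.
Phase 2: 365,742.9478·(1 + 0.005)^144 ≈ 750,047.6485.

$750,047.65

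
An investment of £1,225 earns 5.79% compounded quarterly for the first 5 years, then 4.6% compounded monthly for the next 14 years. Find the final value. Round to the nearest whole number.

After 5 years at 5.79%: 1,225 × 1.332990276 ≈ 1,632.9131.
Then 14 years at 4.6%: 1,632.9131 × 1.901739155 ≈ 3,105.3748.

£3,105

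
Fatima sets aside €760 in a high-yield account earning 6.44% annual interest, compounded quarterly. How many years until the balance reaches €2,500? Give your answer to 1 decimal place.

We need (1 + 0.0161)^(4t) = 3.2895, so 4t = ln 3.2895 / ln 1.0161 ≈ 74.5520.
t ≈ 74.5520/4 = 18.6380 years.

18.6 years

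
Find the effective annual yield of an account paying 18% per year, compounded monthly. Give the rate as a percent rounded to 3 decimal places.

One year is 12 periods at 0.015 each: (1 + 0.015)^12 ≈ 1.195618.
EAR = 1.195618 − 1 ≈ 19.56182%.

19.562%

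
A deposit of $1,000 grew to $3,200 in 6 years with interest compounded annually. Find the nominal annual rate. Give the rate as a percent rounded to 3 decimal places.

The 6-period growth factor is 3,200/1,000 = 3.2.
r = 3.2^(1/6) − 1 ≈ 0.213924, i.e. 21.39245%.

21.392%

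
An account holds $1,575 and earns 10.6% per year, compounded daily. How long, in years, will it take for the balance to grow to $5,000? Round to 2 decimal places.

10.90 years

We need (1 + 0.000290411)^(365t) = 3.1746, so 365t = ln 3.1746 / ln 1.00029 ≈ 3978.3291.
t ≈ 3978.3291/365 = 10.8995 years.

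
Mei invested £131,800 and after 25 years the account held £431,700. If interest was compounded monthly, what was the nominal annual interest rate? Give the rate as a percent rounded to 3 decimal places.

4.755%

(1 + r/12)^300 = 431,700/131,800 = 3.27542.
1 + r/12 = 3.27542^(1/300) ≈ 1.003963, so r/12 ≈ 0.00396265.
r ≈ 12·0.00396265 = 4.75518%.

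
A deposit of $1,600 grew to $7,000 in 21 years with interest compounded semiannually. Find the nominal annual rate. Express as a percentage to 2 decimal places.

7.15%

The 42-period growth factor is 7,000/1,600 = 4.375.
r/2 = 4.375^(1/42) − 1 ≈ 0.0357654, so r ≈ 2·0.0357654 = 7.15307%.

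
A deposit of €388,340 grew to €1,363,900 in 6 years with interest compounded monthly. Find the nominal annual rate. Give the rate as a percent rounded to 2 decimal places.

(1 + r/12)^72 = 1,363,900/388,340 = 3.51213.
1 + r/12 = 3.51213^(1/72) ≈ 1.017601, so r/12 ≈ 0.0176006.
r ≈ 12·0.0176006 = 21.12075%.

21.12%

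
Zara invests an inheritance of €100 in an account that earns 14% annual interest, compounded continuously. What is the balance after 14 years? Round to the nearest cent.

€709.93

A = P·e^(rt) = 100·e^(0.14·14) = 100·e^1.96.
e^1.96 ≈ 7.09932707, so A ≈ 709.9327.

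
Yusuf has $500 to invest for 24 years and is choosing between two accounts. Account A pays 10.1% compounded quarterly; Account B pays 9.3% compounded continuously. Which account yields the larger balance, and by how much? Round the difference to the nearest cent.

Account A growth factor: (1 + 0.02525)^96 ≈ 10.95616803; balance ≈ 5,478.0840.
Account B growth factor: e^(0.093·24) = e^2.232 ≈ 9.318484424; balance ≈ 4,659.2422.
Account A is larger by 818.8418.

Account A, by $818.84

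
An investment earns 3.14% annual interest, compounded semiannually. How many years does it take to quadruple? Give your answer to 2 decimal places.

(1 + 0.0157)^(2t) = 4.
2t = ln 4 / ln(1 + 0.0157) ≈ 1.3863/0.015578 ≈ 88.9904.
t ≈ 44.4952.

44.50 years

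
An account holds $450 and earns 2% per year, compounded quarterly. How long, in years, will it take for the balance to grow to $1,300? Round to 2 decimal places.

(1 + 0.005)^(4t) = 1,300/450 = 2.8889.
4t·ln(1 + 0.005) = ln(2.8889); 4t = 1.0609/0.00498754 ≈ 212.7044.
t ≈ 53.1761 years.

53.18 years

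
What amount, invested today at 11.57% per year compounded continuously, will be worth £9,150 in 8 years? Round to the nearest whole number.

£3,626

P = A·e^(−rt) = 9,150·e^(−0.9256).
e^(−0.9256) ≈ 0.3962935716, so P ≈ 3,626.0862.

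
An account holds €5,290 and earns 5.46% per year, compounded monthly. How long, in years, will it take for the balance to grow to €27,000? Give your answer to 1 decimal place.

29.9 years

(1 + 0.00455)^(12t) = 27,000/5,290 = 5.104.
12t·ln(1 + 0.00455) = ln(5.104); 12t = 1.63/0.00453968 ≈ 359.0602.
t ≈ 29.9217 years.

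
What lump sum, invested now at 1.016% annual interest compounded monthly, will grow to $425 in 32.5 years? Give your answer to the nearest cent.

Growth factor = (1 + 0.01016/12)^390 ≈ 1.391052.
P = 425/1.391052 ≈ 305.5242.

$305.52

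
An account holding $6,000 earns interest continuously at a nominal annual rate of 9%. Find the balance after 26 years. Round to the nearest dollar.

$62,287

A = P·e^(rt) = 6,000·e^(0.09·26) = 6,000·e^2.34.
e^2.34 ≈ 10.381236563, so A ≈ 62,287.4194.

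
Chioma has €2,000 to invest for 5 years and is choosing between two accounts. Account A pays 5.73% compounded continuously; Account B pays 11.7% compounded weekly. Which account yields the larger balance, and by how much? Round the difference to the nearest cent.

A: e^(0.0573·5) = e^0.2865 ≈ 1.331758168, so 2,000 × 1.331758168 ≈ 2,663.5163.
B: (1 + 0.00225)^260 ≈ 1.793811814, so 2,000 × 1.793811814 ≈ 3,587.6236.
Difference ≈ 924.1073 in favor of B.

Account B, by €924.11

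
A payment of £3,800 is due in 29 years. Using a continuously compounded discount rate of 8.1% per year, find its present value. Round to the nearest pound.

£363

P = A·e^(−rt) = 3,800·e^(−2.349).
e^(−2.349) ≈ 0.09546457908, so P ≈ 362.7654.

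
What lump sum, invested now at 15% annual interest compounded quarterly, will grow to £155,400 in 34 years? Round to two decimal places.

£1,040.08

Periodic rate = 15%/4 = 0.0375; 136 periods.
P = 155,400/(1 + 0.0375)^136 ≈ 155,400/149.410917354 ≈ 1,040.0846.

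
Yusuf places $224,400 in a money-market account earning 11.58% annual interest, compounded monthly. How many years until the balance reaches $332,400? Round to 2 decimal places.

3.41 years

We need (1 + 0.00965)^(12t) = 1.4813, so 12t = ln 1.4813 / ln 1.00965 ≈ 40.9121.
t ≈ 40.9121/12 = 3.4093 years.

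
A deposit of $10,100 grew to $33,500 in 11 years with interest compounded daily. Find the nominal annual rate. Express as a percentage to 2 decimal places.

10.90%

(1 + r/365)^4015 = 33,500/10,100 = 3.31683.
1 + r/365 = 3.31683^(1/4015) ≈ 1.000299, so r/365 ≈ 0.000298677.
r ≈ 365·0.000298677 = 10.90172%.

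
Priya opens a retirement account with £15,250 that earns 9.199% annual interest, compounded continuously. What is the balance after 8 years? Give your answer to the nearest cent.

A = P·e^(rt) = 15,250·e^(0.09199·8) = 15,250·e^0.73592.
e^0.73592 ≈ 2.0874015188, so A ≈ 31,832.8732.

£31,832.87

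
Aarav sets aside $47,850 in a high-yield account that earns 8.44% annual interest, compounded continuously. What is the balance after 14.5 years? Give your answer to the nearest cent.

$162,694.00

A = P·e^(rt) = 47,850·e^(0.0844·14.5) = 47,850·e^1.2238.
e^1.2238 ≈ 3.40008353351, so A ≈ 162,693.9971.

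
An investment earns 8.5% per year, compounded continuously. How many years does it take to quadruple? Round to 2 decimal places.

16.31 years

e^(0.085t) = 4, so 0.085t = ln 4 ≈ 1.3863.
t ≈ 1.3863/0.085 ≈ 16.3093.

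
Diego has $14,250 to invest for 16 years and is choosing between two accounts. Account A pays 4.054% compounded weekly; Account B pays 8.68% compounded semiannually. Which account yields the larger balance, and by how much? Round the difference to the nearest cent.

A: (1 + 0.04054/52)^832 ≈ 1.9124541001, so 14,250 × 1.9124541001 ≈ 27,252.4709.
B: (1 + 0.0434)^32 ≈ 3.8942751771, so 14,250 × 3.8942751771 ≈ 55,493.4213.
Difference ≈ 28,240.9503 in favor of B.

Account B, by $28,240.95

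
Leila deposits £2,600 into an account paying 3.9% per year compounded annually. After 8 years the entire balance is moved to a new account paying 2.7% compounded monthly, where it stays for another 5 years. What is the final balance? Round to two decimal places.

£4,040.75

After 8 years at 3.9%: 2,600 × 1.358076957 ≈ 3,531.0001.
Then 5 years at 2.7%: 3,531.0001 × 1.144363231 ≈ 4,040.7467.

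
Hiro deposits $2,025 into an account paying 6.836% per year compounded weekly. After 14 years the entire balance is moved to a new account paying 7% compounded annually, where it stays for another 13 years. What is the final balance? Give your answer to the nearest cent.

$12,699.26

Phase 1: 2,025·(1 + 0.06836/52)^728 ≈ 5,269.7408.
Phase 2: 5,269.7408·(1 + 0.07)^13 ≈ 12,699.2586.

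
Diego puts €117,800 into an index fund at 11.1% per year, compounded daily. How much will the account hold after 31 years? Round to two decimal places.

Periodic rate = 11.1%/365 = 0.00030411; periods = 365·31 = 11315.
A = 117,800·(1 + 0.111/365)^11315 ≈ 117,800·31.20183432343 ≈ 3,675,576.0833.

€3,675,576.08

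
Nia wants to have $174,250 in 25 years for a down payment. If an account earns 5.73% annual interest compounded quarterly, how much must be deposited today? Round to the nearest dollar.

$42,020

Growth factor = (1 + 0.014325)^100 ≈ 4.14679880223.
P = 174,250/4.14679880223 ≈ 42,020.3652.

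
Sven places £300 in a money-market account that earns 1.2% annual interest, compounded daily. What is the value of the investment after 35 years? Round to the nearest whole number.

£457

Growth factor = (1 + 0.012/365)^12775 ≈ 1.52195105.
A ≈ 300 × 1.52195105 ≈ 456.5853.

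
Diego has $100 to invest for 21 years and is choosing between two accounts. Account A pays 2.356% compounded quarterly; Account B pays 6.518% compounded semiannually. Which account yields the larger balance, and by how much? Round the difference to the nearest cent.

A: (1 + 0.00589)^84 ≈ 1.63772589, so 100 × 1.63772589 ≈ 163.7726.
B: (1 + 0.03259)^42 ≈ 3.84567363, so 100 × 3.84567363 ≈ 384.5674.
Difference ≈ 220.7948 in favor of B.

Account B, by $220.79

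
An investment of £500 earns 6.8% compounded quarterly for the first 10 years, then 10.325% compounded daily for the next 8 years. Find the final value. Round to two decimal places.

Phase 1: 500·(1 + 0.017)^40 ≈ 981.3143.
Phase 2: 981.3143·(1 + 0.10325/365)^2920 ≈ 2,241.2208.

£2,241.22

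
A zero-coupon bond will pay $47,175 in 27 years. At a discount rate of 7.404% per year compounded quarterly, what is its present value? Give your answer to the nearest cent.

$6,508.18

Growth factor = (1 + 0.01851)^108 ≈ 7.248566315.
P = 47,175/7.248566315 ≈ 6,508.1835.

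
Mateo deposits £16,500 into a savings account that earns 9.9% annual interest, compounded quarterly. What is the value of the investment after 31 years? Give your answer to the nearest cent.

£342,063.62

Growth factor = (1 + 0.02475)^124 ≈ 20.7311286432.
A ≈ 16,500 × 20.7311286432 ≈ 342,063.6226.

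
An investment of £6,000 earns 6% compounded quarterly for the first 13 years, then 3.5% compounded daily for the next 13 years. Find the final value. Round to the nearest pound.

£20,511

After 13 years at 6%: 6,000 × 2.1688733728 ≈ 13,013.2402.
Then 13 years at 3.5%: 13,013.2402 × 1.5761390013 ≈ 20,510.6755.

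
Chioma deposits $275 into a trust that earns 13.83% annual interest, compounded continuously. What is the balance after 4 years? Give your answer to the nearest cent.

$478.17

A = P·e^(rt) = 275·e^(0.1383·4) = 275·e^0.5532.
e^0.5532 ≈ 1.73880831, so A ≈ 478.1723.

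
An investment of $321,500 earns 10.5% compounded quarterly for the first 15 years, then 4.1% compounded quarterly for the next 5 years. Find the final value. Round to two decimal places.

Phase 1: 321,500·(1 + 0.02625)^60 ≈ 1,521,847.6742.
Phase 2: 1,521,847.6742·(1 + 0.01025)^20 ≈ 1,866,157.8122.

$1,866,157.81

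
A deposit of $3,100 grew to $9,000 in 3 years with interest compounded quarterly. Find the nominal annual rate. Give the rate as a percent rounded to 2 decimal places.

The 12-period growth factor is 9,000/3,100 = 2.90323.
r/4 = 2.90323^(1/12) − 1 ≈ 0.0928823, so r ≈ 4·0.0928823 = 37.15293%.

37.15%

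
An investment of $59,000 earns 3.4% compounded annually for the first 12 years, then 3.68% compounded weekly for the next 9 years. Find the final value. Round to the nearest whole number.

$122,712

Phase 1: 59,000·(1 + 0.034)^12 ≈ 88,124.8674.
Phase 2: 88,124.8674·(1 + 0.0368/52)^468 ≈ 122,711.6898.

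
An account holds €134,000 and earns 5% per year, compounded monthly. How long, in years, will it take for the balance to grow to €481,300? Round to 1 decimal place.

We need (1 + 0.00416667)^(12t) = 3.5918, so 12t = ln 3.5918 / ln 1.004167 ≈ 307.5151.
t ≈ 307.5151/12 = 25.6263 years.

25.6 years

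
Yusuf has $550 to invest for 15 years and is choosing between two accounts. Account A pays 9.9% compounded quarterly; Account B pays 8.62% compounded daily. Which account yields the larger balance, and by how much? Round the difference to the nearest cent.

Account A, by $381.00

A: (1 + 0.02475)^60 ≈ 4.335863678, so 550 × 4.335863678 ≈ 2,384.7250.
B: (1 + 0.0862/365)^5475 ≈ 3.643145088, so 550 × 3.643145088 ≈ 2,003.7298.
Difference ≈ 380.9952 in favor of A.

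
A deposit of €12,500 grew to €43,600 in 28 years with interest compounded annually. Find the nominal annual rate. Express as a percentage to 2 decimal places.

The 28-period growth factor is 43,600/12,500 = 3.488.
r = 3.488^(1/28) − 1 ≈ 0.0456293, i.e. 4.56293%.

4.56%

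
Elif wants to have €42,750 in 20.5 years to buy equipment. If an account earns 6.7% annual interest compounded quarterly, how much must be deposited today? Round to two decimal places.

Growth factor = (1 + 0.01675)^82 ≈ 3.9044768148.
P = 42,750/3.9044768148 ≈ 10,948.9701.

€10,948.97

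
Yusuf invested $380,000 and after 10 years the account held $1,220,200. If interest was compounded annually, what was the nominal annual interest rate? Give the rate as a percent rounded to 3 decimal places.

The 10-period growth factor is 1,220,200/380,000 = 3.21105.
r = 3.21105^(1/10) − 1 ≈ 0.123737, i.e. 12.37372%.

12.374%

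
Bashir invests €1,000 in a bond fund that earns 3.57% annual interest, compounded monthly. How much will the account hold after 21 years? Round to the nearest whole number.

Periodic rate = 3.57%/12 = 0.002975; periods = 12·21 = 252.
A = 1,000·(1 + 0.002975)^252 ≈ 1,000·2.114010867 ≈ 2,114.0109.

€2,114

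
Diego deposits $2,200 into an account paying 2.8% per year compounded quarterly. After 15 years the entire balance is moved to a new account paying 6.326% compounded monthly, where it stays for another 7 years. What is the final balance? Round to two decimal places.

$5,199.96

After 15 years at 2.8%: 2,200 × 1.519736287 ≈ 3,343.4198.
Then 7 years at 6.326%: 3,343.4198 × 1.55528201 ≈ 5,199.9607.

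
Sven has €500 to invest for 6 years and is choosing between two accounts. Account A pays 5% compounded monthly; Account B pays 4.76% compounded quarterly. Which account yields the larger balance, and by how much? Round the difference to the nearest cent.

A: (1 + 0.05/12)^72 ≈ 1.34901774, so 500 × 1.34901774 ≈ 674.5089.
B: (1 + 0.0119)^24 ≈ 1.32831875, so 500 × 1.32831875 ≈ 664.1594.
Difference ≈ 10.3495 in favor of A.

Account A, by €10.35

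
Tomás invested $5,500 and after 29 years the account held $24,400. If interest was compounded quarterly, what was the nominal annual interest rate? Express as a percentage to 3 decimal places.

5.170%

(1 + r/4)^116 = 24,400/5,500 = 4.43636.
1 + r/4 = 4.43636^(1/116) ≈ 1.012926, so r/4 ≈ 0.0129262.
r ≈ 4·0.0129262 = 5.17049%.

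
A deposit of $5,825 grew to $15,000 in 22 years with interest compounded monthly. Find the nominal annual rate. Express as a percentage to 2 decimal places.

(1 + r/12)^264 = 15,000/5,825 = 2.57511.
1 + r/12 = 2.57511^(1/264) ≈ 1.003589, so r/12 ≈ 0.00358935.
r ≈ 12·0.00358935 = 4.30722%.

4.31%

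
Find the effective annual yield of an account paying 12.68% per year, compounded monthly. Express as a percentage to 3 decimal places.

One year is 12 periods at 0.0105667 each: (1 + 0.0105667)^12 ≈ 1.134435.
EAR = 1.134435 − 1 ≈ 13.44350%.

13.444%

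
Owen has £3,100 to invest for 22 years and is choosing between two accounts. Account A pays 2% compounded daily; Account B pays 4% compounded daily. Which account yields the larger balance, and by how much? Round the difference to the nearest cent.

A: (1 + 0.02/365)^8030 ≈ 1.552688502, so 3,100 × 1.552688502 ≈ 4,813.3344.
B: (1 + 0.04/365)^8030 ≈ 2.410783466, so 3,100 × 2.410783466 ≈ 7,473.4287.
Difference ≈ 2,660.0944 in favor of B.

Account B, by £2,660.09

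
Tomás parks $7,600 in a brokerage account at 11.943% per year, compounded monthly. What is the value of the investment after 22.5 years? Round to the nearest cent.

Periodic rate = 11.943%/12 = 0.0099525; periods = 12·22.5 = 270.
A = 7,600·(1 + 0.0099525)^270 ≈ 7,600·14.4962647378 ≈ 110,171.6120.

$110,171.61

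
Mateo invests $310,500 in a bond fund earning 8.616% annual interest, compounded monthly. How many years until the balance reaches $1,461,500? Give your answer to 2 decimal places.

18.04 years

(1 + 0.00718)^(12t) = 1,461,500/310,500 = 4.7069.
12t·ln(1 + 0.00718) = ln(4.7069); 12t = 1.549/0.00715435 ≈ 216.5166.
t ≈ 18.0430 years.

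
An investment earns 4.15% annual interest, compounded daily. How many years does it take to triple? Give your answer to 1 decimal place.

26.5 years

(1 + 0.000113699)^(365t) = 3.
365t = ln 3 / ln(1 + 0.000113699) ≈ 1.0986/0.000113692 ≈ 9663.0429.
t ≈ 26.4741.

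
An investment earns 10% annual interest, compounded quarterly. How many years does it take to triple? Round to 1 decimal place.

(1 + 0.025)^(4t) = 3.
4t = ln 3 / ln(1 + 0.025) ≈ 1.0986/0.0246926 ≈ 44.4915.
t ≈ 11.1229.

11.1 years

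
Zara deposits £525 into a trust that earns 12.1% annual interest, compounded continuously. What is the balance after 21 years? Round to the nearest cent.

£6,663.49

A = P·e^(rt) = 525·e^(0.121·21) = 525·e^2.541.
e^2.541 ≈ 12.69235698, so A ≈ 6,663.4874.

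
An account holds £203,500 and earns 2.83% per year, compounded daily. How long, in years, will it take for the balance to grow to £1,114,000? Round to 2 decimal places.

We need (1 + 0.0000775342)^(365t) = 5.4742, so 365t = ln 5.4742 / ln 1.000078 ≈ 21927.2437.
t ≈ 21927.2437/365 = 60.0746 years.

60.07 years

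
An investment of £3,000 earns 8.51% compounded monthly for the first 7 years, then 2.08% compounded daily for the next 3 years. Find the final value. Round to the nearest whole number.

£5,781

After 7 years at 8.51%: 3,000 × 1.810490278 ≈ 5,431.4708.
Then 3 years at 2.08%: 5,431.4708 × 1.064386122 ≈ 5,781.1822.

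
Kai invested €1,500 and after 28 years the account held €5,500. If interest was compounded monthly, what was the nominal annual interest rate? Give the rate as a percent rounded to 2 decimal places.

4.65%

The 336-period growth factor is 5,500/1,500 = 3.66667.
r/12 = 3.66667^(1/336) − 1 ≈ 0.0038744, so r ≈ 12·0.0038744 = 4.64928%.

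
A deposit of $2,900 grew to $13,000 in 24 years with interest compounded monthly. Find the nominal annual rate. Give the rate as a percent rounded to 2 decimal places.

6.27%

The 288-period growth factor is 13,000/2,900 = 4.48276.
r/12 = 4.48276^(1/288) − 1 ≈ 0.00522275, so r ≈ 12·0.00522275 = 6.26730%.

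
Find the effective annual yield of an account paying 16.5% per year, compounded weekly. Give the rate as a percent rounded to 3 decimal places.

17.909%

One year is 52 periods at 0.00317308 each: (1 + 0.00317308)^52 ≈ 1.179085.
EAR = 1.179085 − 1 ≈ 17.90851%.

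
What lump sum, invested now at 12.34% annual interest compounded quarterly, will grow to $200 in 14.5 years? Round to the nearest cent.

Growth factor = (1 + 0.03085)^58 ≈ 5.82555847.
P = 200/5.82555847 ≈ 34.3315.

$34.33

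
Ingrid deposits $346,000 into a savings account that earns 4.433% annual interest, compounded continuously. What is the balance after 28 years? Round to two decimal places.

A = P·e^(rt) = 346,000·e^(0.04433·28) = 346,000·e^1.24124.
e^1.24124 ≈ 3.459901083233, so A ≈ 1,197,125.7748.

$1,197,125.77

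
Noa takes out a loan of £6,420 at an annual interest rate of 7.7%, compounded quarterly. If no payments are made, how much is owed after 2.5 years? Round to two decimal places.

Periodic rate = 7.7%/4 = 0.01925; periods = 4·2.5 = 10.
A = 6,420·(1 + 0.01925)^10 ≈ 6,420·1.210060825 ≈ 7,768.5905.

£7,768.59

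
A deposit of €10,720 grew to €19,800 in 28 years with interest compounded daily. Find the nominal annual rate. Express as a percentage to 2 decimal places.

(1 + r/365)^10220 = 19,800/10,720 = 1.84701.
1 + r/365 = 1.84701^(1/10220) ≈ 1.00006, so r/365 ≈ 0.0000600381.
r ≈ 365·0.0000600381 = 2.19139%.

2.19%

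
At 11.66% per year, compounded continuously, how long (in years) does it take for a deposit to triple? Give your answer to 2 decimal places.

9.42 years

e^(0.1166t) = 3, so 0.1166t = ln 3 ≈ 1.0986.
t ≈ 1.0986/0.1166 ≈ 9.4221.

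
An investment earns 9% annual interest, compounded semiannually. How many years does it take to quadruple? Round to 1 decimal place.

(1 + 0.045)^(2t) = 4.
2t = ln 4 / ln(1 + 0.045) ≈ 1.3863/0.0440169 ≈ 31.4946.
t ≈ 15.7473.

15.7 years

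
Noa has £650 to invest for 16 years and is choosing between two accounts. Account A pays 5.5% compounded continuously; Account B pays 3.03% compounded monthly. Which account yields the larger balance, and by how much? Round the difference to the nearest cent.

Account A, by £512.23

Account A growth factor: e^(0.055·16) = e^0.88 ≈ 2.410899706; balance ≈ 1,567.0848.
Account B growth factor: (1 + 0.002525)^192 ≈ 1.622858286; balance ≈ 1,054.8579.
Account A is larger by 512.2269.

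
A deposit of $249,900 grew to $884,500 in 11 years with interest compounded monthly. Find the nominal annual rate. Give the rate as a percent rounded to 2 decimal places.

11.55%

The 132-period growth factor is 884,500/249,900 = 3.53942.
r/12 = 3.53942^(1/132) − 1 ≈ 0.00962146, so r ≈ 12·0.00962146 = 11.54575%.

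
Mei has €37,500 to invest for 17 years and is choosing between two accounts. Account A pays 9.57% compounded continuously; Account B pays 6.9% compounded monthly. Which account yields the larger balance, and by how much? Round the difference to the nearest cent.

Account A, by €70,021.60

A: e^(0.0957·17) = e^1.6269 ≈ 5.08807720571, so 37,500 × 5.08807720571 ≈ 190,802.8952.
B: (1 + 0.00575)^204 ≈ 3.22083453051, so 37,500 × 3.22083453051 ≈ 120,781.2949.
Difference ≈ 70,021.6003 in favor of A.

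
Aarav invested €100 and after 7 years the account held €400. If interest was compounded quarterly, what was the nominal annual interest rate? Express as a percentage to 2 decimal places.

The 28-period growth factor is 400/100 = 4.
r/4 = 4^(1/28) − 1 ≈ 0.0507566, so r ≈ 4·0.0507566 = 20.30266%.

20.30%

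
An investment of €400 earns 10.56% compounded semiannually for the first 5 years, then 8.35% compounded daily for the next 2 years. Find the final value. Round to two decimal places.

€790.75

Phase 1: 400·(1 + 0.0528)^10 ≈ 669.1427.
Phase 2: 669.1427·(1 + 0.0835/365)^730 ≈ 790.7472.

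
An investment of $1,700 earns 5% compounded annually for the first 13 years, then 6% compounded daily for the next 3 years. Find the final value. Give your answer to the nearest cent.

$3,837.75

After 13 years at 5%: 1,700 × 1.885649142 ≈ 3,205.6035.
Then 3 years at 6%: 3,205.6035 × 1.197199653 ≈ 3,837.7474.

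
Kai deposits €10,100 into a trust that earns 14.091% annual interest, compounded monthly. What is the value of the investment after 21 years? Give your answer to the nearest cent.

Periodic rate = 14.091%/12 = 0.0117425; periods = 12·21 = 252.
A = 10,100·(1 + 0.0117425)^252 ≈ 10,100·18.9512737509 ≈ 191,407.8649.

€191,407.86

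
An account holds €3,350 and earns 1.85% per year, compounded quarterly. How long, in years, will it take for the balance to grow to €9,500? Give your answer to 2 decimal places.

56.47 years

(1 + 0.004625)^(4t) = 9,500/3,350 = 2.8358.
4t·ln(1 + 0.004625) = ln(2.8358); 4t = 1.0423/0.00461434 ≈ 225.8897.
t ≈ 56.4724 years.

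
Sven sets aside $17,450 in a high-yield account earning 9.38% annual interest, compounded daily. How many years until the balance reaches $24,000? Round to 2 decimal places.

(1 + 0.000256986)^(365t) = 24,000/17,450 = 1.3754.
365t·ln(1 + 0.000256986) = ln(1.3754); 365t = 0.31871/0.000256953 ≈ 1240.3585.
t ≈ 3.3982 years.

3.40 years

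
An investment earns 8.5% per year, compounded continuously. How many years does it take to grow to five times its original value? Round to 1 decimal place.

18.9 years

e^(0.085t) = 5, so 0.085t = ln 5 ≈ 1.6094.
t ≈ 1.6094/0.085 ≈ 18.9346.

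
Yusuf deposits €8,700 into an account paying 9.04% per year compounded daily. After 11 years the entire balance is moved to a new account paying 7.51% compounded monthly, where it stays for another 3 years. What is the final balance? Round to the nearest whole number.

€29,435

After 11 years at 9.04%: 8,700 × 2.7027692031 ≈ 23,514.0921.
Then 3 years at 7.51%: 23,514.0921 × 1.2518192915 ≈ 29,435.3941.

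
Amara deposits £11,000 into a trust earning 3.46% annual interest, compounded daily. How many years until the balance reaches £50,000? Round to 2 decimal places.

43.76 years

We need (1 + 0.0000947945)^(365t) = 4.5455, so 365t = ln 4.5455 / ln 1.000095 ≈ 15973.4918.
t ≈ 15973.4918/365 = 43.7630 years.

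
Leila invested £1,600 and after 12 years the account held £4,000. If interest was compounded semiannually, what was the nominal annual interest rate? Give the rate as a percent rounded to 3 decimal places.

(1 + r/2)^24 = 4,000/1,600 = 2.5.
1 + r/2 = 2.5^(1/24) ≈ 1.038917, so r/2 ≈ 0.038917.
r ≈ 2·0.038917 = 7.78339%.

7.783%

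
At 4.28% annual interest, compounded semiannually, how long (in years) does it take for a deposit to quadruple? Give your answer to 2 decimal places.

32.74 years

(1 + 0.0214)^(2t) = 4.
2t = ln 4 / ln(1 + 0.0214) ≈ 1.3863/0.0211742 ≈ 65.4708.
t ≈ 32.7354.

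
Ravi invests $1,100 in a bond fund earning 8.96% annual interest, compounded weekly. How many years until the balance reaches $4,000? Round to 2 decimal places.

We need (1 + 0.00172308)^(52t) = 3.6364, so 52t = ln 3.6364 / ln 1.001723 ≈ 749.8772.
t ≈ 749.8772/52 = 14.4207 years.

14.42 years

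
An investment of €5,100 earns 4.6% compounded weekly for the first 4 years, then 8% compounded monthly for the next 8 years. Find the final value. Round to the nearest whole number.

€11,600

After 4 years at 4.6%: 5,100 × 1.2019180591 ≈ 6,129.7821.
Then 8 years at 8%: 6,129.7821 × 1.8924572199 ≈ 11,600.3504.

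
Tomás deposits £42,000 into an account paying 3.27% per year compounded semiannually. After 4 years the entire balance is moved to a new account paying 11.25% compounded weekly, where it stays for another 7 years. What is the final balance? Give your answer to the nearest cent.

After 4 years at 3.27%: 42,000 × 1.13853485874 ≈ 47,818.4641.
Then 7 years at 11.25%: 47,818.4641 × 2.19602600086 ≈ 105,010.5904.

£105,010.59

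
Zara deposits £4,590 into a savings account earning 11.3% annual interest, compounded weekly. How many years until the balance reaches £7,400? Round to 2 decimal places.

4.23 years

(1 + 0.00217308)^(52t) = 7,400/4,590 = 1.6122.
52t·ln(1 + 0.00217308) = ln(1.6122); 52t = 0.4776/0.00217072 ≈ 220.0192.
t ≈ 4.2311 years.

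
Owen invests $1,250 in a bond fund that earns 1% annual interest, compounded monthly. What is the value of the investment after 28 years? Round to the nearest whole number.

$1,654

Growth factor = (1 + 0.01/12)^336 ≈ 1.322975542.
A ≈ 1,250 × 1.322975542 ≈ 1,653.7194.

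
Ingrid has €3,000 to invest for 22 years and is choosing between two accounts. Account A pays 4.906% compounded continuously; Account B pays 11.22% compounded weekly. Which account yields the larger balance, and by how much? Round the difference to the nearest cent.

Account B, by €26,488.57

A: e^(0.04906·22) = e^1.07932 ≈ 2.94267785, so 3,000 × 2.94267785 ≈ 8,828.0335.
B: (1 + 0.1122/52)^1144 ≈ 11.772199775, so 3,000 × 11.772199775 ≈ 35,316.5993.
Difference ≈ 26,488.5658 in favor of B.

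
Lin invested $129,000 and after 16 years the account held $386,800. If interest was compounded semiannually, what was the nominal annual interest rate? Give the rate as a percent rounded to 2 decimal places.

The 32-period growth factor is 386,800/129,000 = 2.99845.
r/2 = 2.99845^(1/32) − 1 ≈ 0.034911, so r ≈ 2·0.034911 = 6.98221%.

6.98%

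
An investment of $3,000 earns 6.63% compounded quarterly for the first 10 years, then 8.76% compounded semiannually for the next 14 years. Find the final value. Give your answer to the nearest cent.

After 10 years at 6.63%: 3,000 × 1.9300875374 ≈ 5,790.2626.
Then 14 years at 8.76%: 5,790.2626 × 3.3211171137 ≈ 19,230.1403.

$19,230.14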